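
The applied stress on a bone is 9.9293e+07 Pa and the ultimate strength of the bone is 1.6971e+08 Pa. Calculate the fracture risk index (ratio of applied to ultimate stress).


FRI = applied / ultimate
FRI = 9.9293e+07 / 1.6971e+08
FRI = 0.5851


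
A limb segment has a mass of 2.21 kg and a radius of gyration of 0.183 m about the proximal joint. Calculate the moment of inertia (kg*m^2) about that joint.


I = m * k^2
I = 2.21 * 0.183^2
k^2 = 0.0335
I = 0.0740


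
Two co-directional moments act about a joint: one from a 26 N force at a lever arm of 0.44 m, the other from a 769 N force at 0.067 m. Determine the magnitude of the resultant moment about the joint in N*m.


M = F1 * d1 + F2 * d2
M = 26 * 0.44 + 769 * 0.067
M = 11.4400 + 51.5230
M = 62.9630


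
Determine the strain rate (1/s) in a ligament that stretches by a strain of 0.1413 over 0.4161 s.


strain_rate = delta_strain / delta_t
strain_rate = 0.1413 / 0.4161
strain_rate = 0.3396


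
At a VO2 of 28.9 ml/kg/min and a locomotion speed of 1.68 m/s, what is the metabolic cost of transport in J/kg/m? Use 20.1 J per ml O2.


Power per kg = VO2 * 20.1 / 60
Power per kg = 28.9 * 20.1 / 60 = 9.6815 W/kg
Cost = power_per_kg / speed
Cost = 9.6815 / 1.68
Cost = 5.7628


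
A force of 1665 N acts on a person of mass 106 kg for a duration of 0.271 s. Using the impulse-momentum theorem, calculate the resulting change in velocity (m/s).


J = F * dt = 1665 * 0.271 = 451.2150 N*s
delta_v = J / m
delta_v = 451.2150 / 106
delta_v = 4.2567


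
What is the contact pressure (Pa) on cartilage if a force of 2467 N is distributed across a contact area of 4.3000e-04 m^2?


P = F / A
P = 2467 / 4.3000e-04
P = 5.7372e+06


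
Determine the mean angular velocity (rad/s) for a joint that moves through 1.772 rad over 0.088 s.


omega = delta_theta / delta_t
omega = 1.772 / 0.088
omega = 20.1364


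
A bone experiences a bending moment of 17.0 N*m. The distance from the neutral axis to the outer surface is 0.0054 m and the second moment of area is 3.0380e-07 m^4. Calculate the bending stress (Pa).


sigma = M * c / I
sigma = 17.0 * 0.0054 / 3.0380e-07
M * c = 0.0918
sigma = 302172.4819


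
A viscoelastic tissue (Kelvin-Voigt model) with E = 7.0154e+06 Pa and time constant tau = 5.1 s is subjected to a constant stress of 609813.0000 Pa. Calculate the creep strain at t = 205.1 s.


epsilon(t) = (sigma/E) * (1 - exp(-t/tau))
sigma/E = 609813.0000 / 7.0154e+06 = 0.0869
exp(-t/tau) = exp(-205.1 / 5.1) = 3.4241e-18
epsilon = 0.0869 * (1 - 3.4241e-18)
epsilon = 0.0869


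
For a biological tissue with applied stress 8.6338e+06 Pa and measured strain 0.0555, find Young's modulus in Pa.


E = stress / strain
E = 8.6338e+06 / 0.0555
E = 1.5556e+08


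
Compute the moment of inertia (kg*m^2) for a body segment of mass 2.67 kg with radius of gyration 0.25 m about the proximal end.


I = m * k^2
I = 2.67 * 0.25^2
k^2 = 0.0625
I = 0.1669


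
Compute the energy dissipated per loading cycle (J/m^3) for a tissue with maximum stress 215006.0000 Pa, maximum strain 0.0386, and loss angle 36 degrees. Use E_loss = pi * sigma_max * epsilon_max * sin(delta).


E_loss = pi * sigma_max * epsilon_max * sin(delta)
delta = 36 deg = 0.6283 rad
sin(delta) = 0.5878
E_loss = pi * 215006.0000 * 0.0386 * 0.5878
E_loss = 15325.2103


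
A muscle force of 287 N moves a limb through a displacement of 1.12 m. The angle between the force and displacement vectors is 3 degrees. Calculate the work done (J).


W = F * d * cos(theta)
theta = 3 deg = 0.0524 rad
cos(theta) = 0.9986
W = 287 * 1.12 * 0.9986
W = 320.9995


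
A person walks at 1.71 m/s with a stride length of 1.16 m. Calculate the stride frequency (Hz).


f = v / stride_length
f = 1.71 / 1.16
f = 1.4741


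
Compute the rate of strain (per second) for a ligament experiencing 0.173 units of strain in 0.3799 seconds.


strain_rate = delta_strain / delta_t
strain_rate = 0.173 / 0.3799
strain_rate = 0.4554


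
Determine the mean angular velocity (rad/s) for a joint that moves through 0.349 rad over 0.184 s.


omega = delta_theta / delta_t
omega = 0.349 / 0.184
omega = 1.8967


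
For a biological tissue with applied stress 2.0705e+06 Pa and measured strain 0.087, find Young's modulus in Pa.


E = stress / strain
E = 2.0705e+06 / 0.087
E = 2.3799e+07


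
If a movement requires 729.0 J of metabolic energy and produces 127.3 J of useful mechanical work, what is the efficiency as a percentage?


eta = (W_mech / E_meta) * 100
eta = (127.3 / 729.0) * 100
ratio = 0.1746
eta = 17.4623


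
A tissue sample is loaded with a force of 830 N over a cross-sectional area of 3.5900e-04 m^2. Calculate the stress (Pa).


stress = F / A
stress = 830 / 3.5900e-04
stress = 2.3120e+06


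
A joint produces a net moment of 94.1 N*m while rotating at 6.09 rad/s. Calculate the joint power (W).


P = M * omega
P = 94.1 * 6.09
P = 573.0690


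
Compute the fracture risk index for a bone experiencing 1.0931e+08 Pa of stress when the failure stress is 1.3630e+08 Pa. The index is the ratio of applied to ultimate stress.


FRI = applied / ultimate
FRI = 1.0931e+08 / 1.3630e+08
FRI = 0.8020


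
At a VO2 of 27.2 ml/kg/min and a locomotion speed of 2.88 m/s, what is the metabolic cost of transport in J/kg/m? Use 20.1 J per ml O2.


Power per kg = VO2 * 20.1 / 60
Power per kg = 27.2 * 20.1 / 60 = 9.1120 W/kg
Cost = power_per_kg / speed
Cost = 9.1120 / 2.88
Cost = 3.1639


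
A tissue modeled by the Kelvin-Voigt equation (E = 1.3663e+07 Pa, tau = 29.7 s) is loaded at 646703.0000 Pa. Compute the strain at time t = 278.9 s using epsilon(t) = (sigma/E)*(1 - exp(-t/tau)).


epsilon(t) = (sigma/E) * (1 - exp(-t/tau))
sigma/E = 646703.0000 / 1.3663e+07 = 0.0473
exp(-t/tau) = exp(-278.9 / 29.7) = 8.3508e-05
epsilon = 0.0473 * (1 - 8.3508e-05)
epsilon = 0.0473


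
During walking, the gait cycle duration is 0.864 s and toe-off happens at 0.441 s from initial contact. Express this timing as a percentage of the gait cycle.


pct = (event_time / cycle_time) * 100
pct = (0.441 / 0.864) * 100
ratio = 0.5104
pct = 51.0417


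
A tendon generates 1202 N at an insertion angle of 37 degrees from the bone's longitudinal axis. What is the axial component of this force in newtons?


F_eff = F_tendon * cos(theta)
theta = 37 deg = 0.6458 rad
cos(theta) = 0.7986
F_eff = 1202 * 0.7986
F_eff = 959.9599


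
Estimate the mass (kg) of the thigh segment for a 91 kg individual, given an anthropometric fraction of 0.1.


m_segment = body_mass * fraction
m_segment = 91 * 0.1
m_segment = 9.1000


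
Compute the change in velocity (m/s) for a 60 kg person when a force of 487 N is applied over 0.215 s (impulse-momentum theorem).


J = F * dt = 487 * 0.215 = 104.7050 N*s
delta_v = J / m
delta_v = 104.7050 / 60
delta_v = 1.7451


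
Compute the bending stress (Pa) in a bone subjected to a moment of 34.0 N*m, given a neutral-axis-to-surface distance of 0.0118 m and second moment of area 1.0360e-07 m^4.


sigma = M * c / I
sigma = 34.0 * 0.0118 / 1.0360e-07
M * c = 0.4012
sigma = 3.8726e+06


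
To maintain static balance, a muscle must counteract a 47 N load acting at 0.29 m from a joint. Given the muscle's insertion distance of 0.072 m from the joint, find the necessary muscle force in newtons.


F_muscle = W * d_load / d_muscle
F_muscle = 47 * 0.29 / 0.072
Numerator = 13.6300
F_muscle = 189.3056


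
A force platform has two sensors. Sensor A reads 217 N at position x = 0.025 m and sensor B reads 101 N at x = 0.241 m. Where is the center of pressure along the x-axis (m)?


COP_x = (F1*x1 + F2*x2) / (F1 + F2)
COP_x = (217*0.025 + 101*0.241) / (217 + 101)
Numerator = 29.7660
Denominator = 318
COP_x = 0.0936


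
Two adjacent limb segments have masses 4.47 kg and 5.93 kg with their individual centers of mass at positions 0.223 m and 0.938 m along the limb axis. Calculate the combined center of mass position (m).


COM = (m1*x1 + m2*x2) / (m1 + m2)
COM = (4.47*0.223 + 5.93*0.938) / (4.47 + 5.93)
Numerator = 6.5591
Denominator = 10.4000
COM = 0.6307


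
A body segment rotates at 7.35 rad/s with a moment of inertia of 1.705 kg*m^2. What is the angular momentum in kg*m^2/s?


L = I * omega
L = 1.705 * 7.35
L = 12.5318


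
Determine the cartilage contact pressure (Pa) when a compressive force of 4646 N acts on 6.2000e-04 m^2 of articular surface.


P = F / A
P = 4646 / 6.2000e-04
P = 7.4935e+06


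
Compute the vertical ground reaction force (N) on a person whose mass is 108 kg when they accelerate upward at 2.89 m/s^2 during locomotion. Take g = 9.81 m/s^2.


GRF = m * (g + a)
GRF = 108 * (9.81 + 2.89)
GRF = 108 * 12.7000
GRF = 1371.6000


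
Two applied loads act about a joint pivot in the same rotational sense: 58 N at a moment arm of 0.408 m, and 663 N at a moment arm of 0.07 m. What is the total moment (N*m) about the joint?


M = F1 * d1 + F2 * d2
M = 58 * 0.408 + 663 * 0.07
M = 23.6640 + 46.4100
M = 70.0740


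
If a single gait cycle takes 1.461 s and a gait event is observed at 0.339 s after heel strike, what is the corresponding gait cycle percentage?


pct = (event_time / cycle_time) * 100
pct = (0.339 / 1.461) * 100
ratio = 0.2320
pct = 23.2033


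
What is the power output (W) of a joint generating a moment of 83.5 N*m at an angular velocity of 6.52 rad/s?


P = M * omega
P = 83.5 * 6.52
P = 544.4200


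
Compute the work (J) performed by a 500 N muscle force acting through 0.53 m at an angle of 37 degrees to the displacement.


W = F * d * cos(theta)
theta = 37 deg = 0.6458 rad
cos(theta) = 0.7986
W = 500 * 0.53 * 0.7986
W = 211.6384


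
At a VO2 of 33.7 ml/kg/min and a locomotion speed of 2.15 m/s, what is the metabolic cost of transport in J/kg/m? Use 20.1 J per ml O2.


Power per kg = VO2 * 20.1 / 60
Power per kg = 33.7 * 20.1 / 60 = 11.2895 W/kg
Cost = power_per_kg / speed
Cost = 11.2895 / 2.15
Cost = 5.2509


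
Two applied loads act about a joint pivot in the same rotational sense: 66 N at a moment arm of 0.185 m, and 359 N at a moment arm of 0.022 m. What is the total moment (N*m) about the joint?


M = F1 * d1 + F2 * d2
M = 66 * 0.185 + 359 * 0.022
M = 12.2100 + 7.8980
M = 20.1080


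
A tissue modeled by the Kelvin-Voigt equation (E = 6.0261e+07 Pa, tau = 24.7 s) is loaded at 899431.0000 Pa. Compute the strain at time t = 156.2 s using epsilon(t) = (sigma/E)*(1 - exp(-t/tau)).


epsilon(t) = (sigma/E) * (1 - exp(-t/tau))
sigma/E = 899431.0000 / 6.0261e+07 = 0.0149
exp(-t/tau) = exp(-156.2 / 24.7) = 0.0018
epsilon = 0.0149 * (1 - 0.0018)
epsilon = 0.0149


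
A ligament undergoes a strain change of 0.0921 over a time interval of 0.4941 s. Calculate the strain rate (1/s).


strain_rate = delta_strain / delta_t
strain_rate = 0.0921 / 0.4941
strain_rate = 0.1864


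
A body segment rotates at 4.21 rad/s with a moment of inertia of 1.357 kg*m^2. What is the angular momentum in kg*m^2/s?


L = I * omega
L = 1.357 * 4.21
L = 5.7130


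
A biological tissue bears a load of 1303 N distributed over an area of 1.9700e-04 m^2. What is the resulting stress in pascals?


stress = F / A
stress = 1303 / 1.9700e-04
stress = 6.6142e+06


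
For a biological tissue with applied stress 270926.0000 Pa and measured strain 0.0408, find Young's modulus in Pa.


E = stress / strain
E = 270926.0000 / 0.0408
E = 6.6403e+06


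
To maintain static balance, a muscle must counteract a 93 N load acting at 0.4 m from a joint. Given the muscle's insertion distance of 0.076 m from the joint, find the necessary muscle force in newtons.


F_muscle = W * d_load / d_muscle
F_muscle = 93 * 0.4 / 0.076
Numerator = 37.2000
F_muscle = 489.4737


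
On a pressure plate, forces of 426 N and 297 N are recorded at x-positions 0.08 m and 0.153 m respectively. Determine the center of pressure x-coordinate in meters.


COP_x = (F1*x1 + F2*x2) / (F1 + F2)
COP_x = (426*0.08 + 297*0.153) / (426 + 297)
Numerator = 79.5210
Denominator = 723
COP_x = 0.1100


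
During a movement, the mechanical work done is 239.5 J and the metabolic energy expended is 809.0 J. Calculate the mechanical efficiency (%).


eta = (W_mech / E_meta) * 100
eta = (239.5 / 809.0) * 100
ratio = 0.2960
eta = 29.6044


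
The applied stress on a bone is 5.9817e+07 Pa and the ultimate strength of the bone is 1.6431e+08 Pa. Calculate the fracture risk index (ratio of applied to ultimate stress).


FRI = applied / ultimate
FRI = 5.9817e+07 / 1.6431e+08
FRI = 0.3640


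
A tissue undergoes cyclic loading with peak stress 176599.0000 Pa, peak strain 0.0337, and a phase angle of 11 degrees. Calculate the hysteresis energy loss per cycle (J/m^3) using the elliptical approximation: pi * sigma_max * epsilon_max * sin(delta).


E_loss = pi * sigma_max * epsilon_max * sin(delta)
delta = 11 deg = 0.1920 rad
sin(delta) = 0.1908
E_loss = pi * 176599.0000 * 0.0337 * 0.1908
E_loss = 3567.5236


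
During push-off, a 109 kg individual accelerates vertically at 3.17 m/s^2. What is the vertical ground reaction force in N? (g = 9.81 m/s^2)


GRF = m * (g + a)
GRF = 109 * (9.81 + 3.17)
GRF = 109 * 12.9800
GRF = 1414.8200


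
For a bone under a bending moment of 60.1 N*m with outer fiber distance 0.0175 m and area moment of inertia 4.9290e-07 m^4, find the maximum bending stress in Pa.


sigma = M * c / I
sigma = 60.1 * 0.0175 / 4.9290e-07
M * c = 1.0518
sigma = 2.1338e+06


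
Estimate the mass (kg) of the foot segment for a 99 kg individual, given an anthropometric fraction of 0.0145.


m_segment = body_mass * fraction
m_segment = 99 * 0.0145
m_segment = 1.4355


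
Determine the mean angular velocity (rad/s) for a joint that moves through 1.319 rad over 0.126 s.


omega = delta_theta / delta_t
omega = 1.319 / 0.126
omega = 10.4683


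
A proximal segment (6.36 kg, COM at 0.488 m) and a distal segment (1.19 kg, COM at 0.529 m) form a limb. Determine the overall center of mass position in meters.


COM = (m1*x1 + m2*x2) / (m1 + m2)
COM = (6.36*0.488 + 1.19*0.529) / (6.36 + 1.19)
Numerator = 3.7332
Denominator = 7.5500
COM = 0.4945


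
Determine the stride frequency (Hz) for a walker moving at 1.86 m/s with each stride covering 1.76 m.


f = v / stride_length
f = 1.86 / 1.76
f = 1.0568


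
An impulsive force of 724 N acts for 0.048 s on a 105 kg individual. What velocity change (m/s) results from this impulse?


J = F * dt = 724 * 0.048 = 34.7520 N*s
delta_v = J / m
delta_v = 34.7520 / 105
delta_v = 0.3310


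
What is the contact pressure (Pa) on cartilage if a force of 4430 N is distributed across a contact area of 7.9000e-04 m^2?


P = F / A
P = 4430 / 7.9000e-04
P = 5.6076e+06


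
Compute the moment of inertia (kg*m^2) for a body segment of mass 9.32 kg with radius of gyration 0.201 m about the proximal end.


I = m * k^2
I = 9.32 * 0.201^2
k^2 = 0.0404
I = 0.3765


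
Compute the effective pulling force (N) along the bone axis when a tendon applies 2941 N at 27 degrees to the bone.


F_eff = F_tendon * cos(theta)
theta = 27 deg = 0.4712 rad
cos(theta) = 0.8910
F_eff = 2941 * 0.8910
F_eff = 2620.4502


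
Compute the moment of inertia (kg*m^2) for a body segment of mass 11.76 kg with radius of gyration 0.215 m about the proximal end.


I = m * k^2
I = 11.76 * 0.215^2
k^2 = 0.0462
I = 0.5436


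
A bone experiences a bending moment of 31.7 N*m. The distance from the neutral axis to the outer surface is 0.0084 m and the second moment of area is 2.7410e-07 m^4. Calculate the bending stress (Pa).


sigma = M * c / I
sigma = 31.7 * 0.0084 / 2.7410e-07
M * c = 0.2663
sigma = 971470.2663


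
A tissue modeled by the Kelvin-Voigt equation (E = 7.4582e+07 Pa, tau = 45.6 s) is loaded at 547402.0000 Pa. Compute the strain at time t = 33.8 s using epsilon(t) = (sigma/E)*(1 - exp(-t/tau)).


epsilon(t) = (sigma/E) * (1 - exp(-t/tau))
sigma/E = 547402.0000 / 7.4582e+07 = 0.0073
exp(-t/tau) = exp(-33.8 / 45.6) = 0.4765
epsilon = 0.0073 * (1 - 0.4765)
epsilon = 0.0038


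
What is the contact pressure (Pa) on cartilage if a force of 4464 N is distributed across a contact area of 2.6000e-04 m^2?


P = F / A
P = 4464 / 2.6000e-04
P = 1.7169e+07


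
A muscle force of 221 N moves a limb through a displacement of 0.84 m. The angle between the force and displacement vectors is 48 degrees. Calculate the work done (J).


W = F * d * cos(theta)
theta = 48 deg = 0.8378 rad
cos(theta) = 0.6691
W = 221 * 0.84 * 0.6691
W = 124.2174


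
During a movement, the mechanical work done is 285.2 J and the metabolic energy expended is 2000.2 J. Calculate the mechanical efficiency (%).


eta = (W_mech / E_meta) * 100
eta = (285.2 / 2000.2) * 100
ratio = 0.1426
eta = 14.2586


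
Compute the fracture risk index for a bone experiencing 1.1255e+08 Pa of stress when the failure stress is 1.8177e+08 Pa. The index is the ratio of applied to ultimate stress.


FRI = applied / ultimate
FRI = 1.1255e+08 / 1.8177e+08
FRI = 0.6192


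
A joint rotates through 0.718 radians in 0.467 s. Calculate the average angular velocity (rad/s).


omega = delta_theta / delta_t
omega = 0.718 / 0.467
omega = 1.5375


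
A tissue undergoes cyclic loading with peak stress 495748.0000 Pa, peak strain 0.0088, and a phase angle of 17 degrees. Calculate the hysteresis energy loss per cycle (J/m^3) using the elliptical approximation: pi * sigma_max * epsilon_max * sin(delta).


E_loss = pi * sigma_max * epsilon_max * sin(delta)
delta = 17 deg = 0.2967 rad
sin(delta) = 0.2924
E_loss = pi * 495748.0000 * 0.0088 * 0.2924
E_loss = 4007.0878


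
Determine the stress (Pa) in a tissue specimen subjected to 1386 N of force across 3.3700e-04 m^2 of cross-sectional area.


stress = F / A
stress = 1386 / 3.3700e-04
stress = 4.1128e+06


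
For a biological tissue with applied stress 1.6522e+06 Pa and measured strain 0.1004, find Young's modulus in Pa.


E = stress / strain
E = 1.6522e+06 / 0.1004
E = 1.6456e+07


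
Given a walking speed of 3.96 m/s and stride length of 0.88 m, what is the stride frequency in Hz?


f = v / stride_length
f = 3.96 / 0.88
f = 4.5000


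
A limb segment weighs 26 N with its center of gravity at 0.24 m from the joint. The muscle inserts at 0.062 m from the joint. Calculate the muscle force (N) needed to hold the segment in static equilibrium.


F_muscle = W * d_load / d_muscle
F_muscle = 26 * 0.24 / 0.062
Numerator = 6.2400
F_muscle = 100.6452


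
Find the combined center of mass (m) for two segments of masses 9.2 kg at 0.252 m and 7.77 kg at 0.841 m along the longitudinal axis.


COM = (m1*x1 + m2*x2) / (m1 + m2)
COM = (9.2*0.252 + 7.77*0.841) / (9.2 + 7.77)
Numerator = 8.8530
Denominator = 16.9700
COM = 0.5217


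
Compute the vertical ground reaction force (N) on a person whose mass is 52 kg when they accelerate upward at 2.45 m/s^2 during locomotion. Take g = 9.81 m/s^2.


GRF = m * (g + a)
GRF = 52 * (9.81 + 2.45)
GRF = 52 * 12.2600
GRF = 637.5200


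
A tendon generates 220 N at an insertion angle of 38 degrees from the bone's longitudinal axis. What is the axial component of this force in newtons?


F_eff = F_tendon * cos(theta)
theta = 38 deg = 0.6632 rad
cos(theta) = 0.7880
F_eff = 220 * 0.7880
F_eff = 173.3624


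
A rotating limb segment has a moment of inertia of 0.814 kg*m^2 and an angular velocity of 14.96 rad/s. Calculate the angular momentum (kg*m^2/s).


L = I * omega
L = 0.814 * 14.96
L = 12.1774


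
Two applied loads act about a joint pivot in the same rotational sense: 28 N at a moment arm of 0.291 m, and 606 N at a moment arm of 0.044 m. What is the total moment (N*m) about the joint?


M = F1 * d1 + F2 * d2
M = 28 * 0.291 + 606 * 0.044
M = 8.1480 + 26.6640
M = 34.8120


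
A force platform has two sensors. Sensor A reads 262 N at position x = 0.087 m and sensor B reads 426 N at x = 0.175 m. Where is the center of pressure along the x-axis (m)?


COP_x = (F1*x1 + F2*x2) / (F1 + F2)
COP_x = (262*0.087 + 426*0.175) / (262 + 426)
Numerator = 97.3440
Denominator = 688
COP_x = 0.1415


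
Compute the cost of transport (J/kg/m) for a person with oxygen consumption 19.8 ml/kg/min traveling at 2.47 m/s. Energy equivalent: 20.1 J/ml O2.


Power per kg = VO2 * 20.1 / 60
Power per kg = 19.8 * 20.1 / 60 = 6.6330 W/kg
Cost = power_per_kg / speed
Cost = 6.6330 / 2.47
Cost = 2.6854


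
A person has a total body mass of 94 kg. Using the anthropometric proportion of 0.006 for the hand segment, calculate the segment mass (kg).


m_segment = body_mass * fraction
m_segment = 94 * 0.006
m_segment = 0.5640


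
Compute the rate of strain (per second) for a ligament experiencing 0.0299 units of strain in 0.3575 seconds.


strain_rate = delta_strain / delta_t
strain_rate = 0.0299 / 0.3575
strain_rate = 0.0836


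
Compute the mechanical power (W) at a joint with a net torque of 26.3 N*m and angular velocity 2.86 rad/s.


P = M * omega
P = 26.3 * 2.86
P = 75.2180


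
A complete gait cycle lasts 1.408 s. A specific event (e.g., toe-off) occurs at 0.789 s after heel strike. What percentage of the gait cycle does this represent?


pct = (event_time / cycle_time) * 100
pct = (0.789 / 1.408) * 100
ratio = 0.5604
pct = 56.0369


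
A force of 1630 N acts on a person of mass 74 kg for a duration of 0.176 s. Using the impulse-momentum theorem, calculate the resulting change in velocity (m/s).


J = F * dt = 1630 * 0.176 = 286.8800 N*s
delta_v = J / m
delta_v = 286.8800 / 74
delta_v = 3.8768


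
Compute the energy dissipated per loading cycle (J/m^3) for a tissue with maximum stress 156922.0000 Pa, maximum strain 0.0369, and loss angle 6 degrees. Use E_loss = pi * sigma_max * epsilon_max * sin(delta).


E_loss = pi * sigma_max * epsilon_max * sin(delta)
delta = 6 deg = 0.1047 rad
sin(delta) = 0.1045
E_loss = pi * 156922.0000 * 0.0369 * 0.1045
E_loss = 1901.4926


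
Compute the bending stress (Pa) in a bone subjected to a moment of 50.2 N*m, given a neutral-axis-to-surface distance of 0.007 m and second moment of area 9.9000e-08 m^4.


sigma = M * c / I
sigma = 50.2 * 0.007 / 9.9000e-08
M * c = 0.3514
sigma = 3.5495e+06


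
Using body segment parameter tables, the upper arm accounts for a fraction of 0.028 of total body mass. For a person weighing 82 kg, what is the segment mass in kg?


m_segment = body_mass * fraction
m_segment = 82 * 0.028
m_segment = 2.2960


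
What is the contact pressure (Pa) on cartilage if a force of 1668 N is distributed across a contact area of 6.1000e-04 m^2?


P = F / A
P = 1668 / 6.1000e-04
P = 2.7344e+06


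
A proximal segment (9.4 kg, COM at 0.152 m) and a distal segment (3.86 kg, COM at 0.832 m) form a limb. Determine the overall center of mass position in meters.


COM = (m1*x1 + m2*x2) / (m1 + m2)
COM = (9.4*0.152 + 3.86*0.832) / (9.4 + 3.86)
Numerator = 4.6403
Denominator = 13.2600
COM = 0.3499


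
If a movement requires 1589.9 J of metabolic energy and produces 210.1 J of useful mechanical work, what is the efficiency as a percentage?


eta = (W_mech / E_meta) * 100
eta = (210.1 / 1589.9) * 100
ratio = 0.1321
eta = 13.2147


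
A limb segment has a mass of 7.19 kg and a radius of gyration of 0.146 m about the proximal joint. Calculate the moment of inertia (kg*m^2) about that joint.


I = m * k^2
I = 7.19 * 0.146^2
k^2 = 0.0213
I = 0.1533


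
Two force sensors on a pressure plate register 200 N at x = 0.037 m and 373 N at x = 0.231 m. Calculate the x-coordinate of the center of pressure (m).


COP_x = (F1*x1 + F2*x2) / (F1 + F2)
COP_x = (200*0.037 + 373*0.231) / (200 + 373)
Numerator = 93.5630
Denominator = 573
COP_x = 0.1633


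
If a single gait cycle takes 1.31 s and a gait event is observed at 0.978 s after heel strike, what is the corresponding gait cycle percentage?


pct = (event_time / cycle_time) * 100
pct = (0.978 / 1.31) * 100
ratio = 0.7466
pct = 74.6565


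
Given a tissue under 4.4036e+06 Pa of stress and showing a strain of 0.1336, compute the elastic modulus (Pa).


E = stress / strain
E = 4.4036e+06 / 0.1336
E = 3.2961e+07


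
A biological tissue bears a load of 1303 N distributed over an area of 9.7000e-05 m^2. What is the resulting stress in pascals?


stress = F / A
stress = 1303 / 9.7000e-05
stress = 1.3433e+07


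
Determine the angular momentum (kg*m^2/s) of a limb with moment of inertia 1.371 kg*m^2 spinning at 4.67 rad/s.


L = I * omega
L = 1.371 * 4.67
L = 6.4026


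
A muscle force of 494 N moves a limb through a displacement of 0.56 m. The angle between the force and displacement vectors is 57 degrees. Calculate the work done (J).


W = F * d * cos(theta)
theta = 57 deg = 0.9948 rad
cos(theta) = 0.5446
W = 494 * 0.56 * 0.5446
W = 150.6689


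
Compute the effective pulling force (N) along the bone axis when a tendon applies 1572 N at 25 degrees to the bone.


F_eff = F_tendon * cos(theta)
theta = 25 deg = 0.4363 rad
cos(theta) = 0.9063
F_eff = 1572 * 0.9063
F_eff = 1424.7158


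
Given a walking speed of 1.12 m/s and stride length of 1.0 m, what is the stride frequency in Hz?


f = v / stride_length
f = 1.12 / 1.0
f = 1.1200


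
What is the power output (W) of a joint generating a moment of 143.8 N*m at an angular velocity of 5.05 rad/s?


P = M * omega
P = 143.8 * 5.05
P = 726.1900


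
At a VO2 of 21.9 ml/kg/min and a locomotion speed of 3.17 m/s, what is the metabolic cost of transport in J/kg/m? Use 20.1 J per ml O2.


Power per kg = VO2 * 20.1 / 60
Power per kg = 21.9 * 20.1 / 60 = 7.3365 W/kg
Cost = power_per_kg / speed
Cost = 7.3365 / 3.17
Cost = 2.3144


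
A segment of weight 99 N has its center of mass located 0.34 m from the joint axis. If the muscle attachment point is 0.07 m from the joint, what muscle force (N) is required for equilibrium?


F_muscle = W * d_load / d_muscle
F_muscle = 99 * 0.34 / 0.07
Numerator = 33.6600
F_muscle = 480.8571


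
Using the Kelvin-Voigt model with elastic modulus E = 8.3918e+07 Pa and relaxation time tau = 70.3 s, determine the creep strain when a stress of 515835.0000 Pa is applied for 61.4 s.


epsilon(t) = (sigma/E) * (1 - exp(-t/tau))
sigma/E = 515835.0000 / 8.3918e+07 = 0.0061
exp(-t/tau) = exp(-61.4 / 70.3) = 0.4175
epsilon = 0.0061 * (1 - 0.4175)
epsilon = 0.0036


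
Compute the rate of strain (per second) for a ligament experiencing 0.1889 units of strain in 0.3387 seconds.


strain_rate = delta_strain / delta_t
strain_rate = 0.1889 / 0.3387
strain_rate = 0.5577


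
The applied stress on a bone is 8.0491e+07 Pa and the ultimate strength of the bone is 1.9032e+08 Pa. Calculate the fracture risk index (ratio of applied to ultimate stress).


FRI = applied / ultimate
FRI = 8.0491e+07 / 1.9032e+08
FRI = 0.4229


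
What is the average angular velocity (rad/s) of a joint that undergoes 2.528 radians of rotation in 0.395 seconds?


omega = delta_theta / delta_t
omega = 2.528 / 0.395
omega = 6.4000


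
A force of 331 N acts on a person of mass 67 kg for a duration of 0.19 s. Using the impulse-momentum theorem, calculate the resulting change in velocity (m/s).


J = F * dt = 331 * 0.19 = 62.8900 N*s
delta_v = J / m
delta_v = 62.8900 / 67
delta_v = 0.9387


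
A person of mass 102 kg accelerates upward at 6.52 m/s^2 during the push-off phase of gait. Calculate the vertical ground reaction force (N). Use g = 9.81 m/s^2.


GRF = m * (g + a)
GRF = 102 * (9.81 + 6.52)
GRF = 102 * 16.3300
GRF = 1665.6600


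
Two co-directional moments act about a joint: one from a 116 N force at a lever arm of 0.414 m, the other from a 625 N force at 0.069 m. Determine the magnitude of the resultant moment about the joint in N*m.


M = F1 * d1 + F2 * d2
M = 116 * 0.414 + 625 * 0.069
M = 48.0240 + 43.1250
M = 91.1490


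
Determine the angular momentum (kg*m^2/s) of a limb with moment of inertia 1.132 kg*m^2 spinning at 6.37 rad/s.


L = I * omega
L = 1.132 * 6.37
L = 7.2108


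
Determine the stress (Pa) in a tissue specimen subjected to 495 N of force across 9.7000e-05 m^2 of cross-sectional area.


stress = F / A
stress = 495 / 9.7000e-05
stress = 5.1031e+06


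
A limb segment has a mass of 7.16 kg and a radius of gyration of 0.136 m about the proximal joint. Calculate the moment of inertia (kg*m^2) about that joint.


I = m * k^2
I = 7.16 * 0.136^2
k^2 = 0.0185
I = 0.1324


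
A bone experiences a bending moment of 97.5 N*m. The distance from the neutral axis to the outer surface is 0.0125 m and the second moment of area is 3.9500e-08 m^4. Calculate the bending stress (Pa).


sigma = M * c / I
sigma = 97.5 * 0.0125 / 3.9500e-08
M * c = 1.2188
sigma = 3.0854e+07


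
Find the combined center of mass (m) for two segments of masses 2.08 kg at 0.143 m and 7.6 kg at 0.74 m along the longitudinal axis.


COM = (m1*x1 + m2*x2) / (m1 + m2)
COM = (2.08*0.143 + 7.6*0.74) / (2.08 + 7.6)
Numerator = 5.9214
Denominator = 9.6800
COM = 0.6117


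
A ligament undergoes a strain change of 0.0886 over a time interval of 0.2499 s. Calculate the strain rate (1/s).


strain_rate = delta_strain / delta_t
strain_rate = 0.0886 / 0.2499
strain_rate = 0.3545


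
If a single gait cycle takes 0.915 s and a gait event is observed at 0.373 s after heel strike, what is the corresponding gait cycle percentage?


pct = (event_time / cycle_time) * 100
pct = (0.373 / 0.915) * 100
ratio = 0.4077
pct = 40.7650


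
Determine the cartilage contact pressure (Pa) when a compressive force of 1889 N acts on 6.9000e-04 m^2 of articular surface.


P = F / A
P = 1889 / 6.9000e-04
P = 2.7377e+06


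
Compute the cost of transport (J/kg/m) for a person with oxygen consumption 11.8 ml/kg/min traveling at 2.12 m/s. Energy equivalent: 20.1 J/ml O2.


Power per kg = VO2 * 20.1 / 60
Power per kg = 11.8 * 20.1 / 60 = 3.9530 W/kg
Cost = power_per_kg / speed
Cost = 3.9530 / 2.12
Cost = 1.8646


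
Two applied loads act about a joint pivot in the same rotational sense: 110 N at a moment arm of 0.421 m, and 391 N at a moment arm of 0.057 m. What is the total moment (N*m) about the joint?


M = F1 * d1 + F2 * d2
M = 110 * 0.421 + 391 * 0.057
M = 46.3100 + 22.2870
M = 68.5970


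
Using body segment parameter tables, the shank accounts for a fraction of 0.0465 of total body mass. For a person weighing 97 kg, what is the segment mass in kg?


m_segment = body_mass * fraction
m_segment = 97 * 0.0465
m_segment = 4.5105


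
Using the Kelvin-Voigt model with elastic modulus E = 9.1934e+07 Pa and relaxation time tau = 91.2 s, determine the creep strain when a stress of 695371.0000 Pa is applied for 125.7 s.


epsilon(t) = (sigma/E) * (1 - exp(-t/tau))
sigma/E = 695371.0000 / 9.1934e+07 = 0.0076
exp(-t/tau) = exp(-125.7 / 91.2) = 0.2520
epsilon = 0.0076 * (1 - 0.2520)
epsilon = 0.0057


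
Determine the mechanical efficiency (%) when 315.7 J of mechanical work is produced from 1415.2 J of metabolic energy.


eta = (W_mech / E_meta) * 100
eta = (315.7 / 1415.2) * 100
ratio = 0.2231
eta = 22.3078


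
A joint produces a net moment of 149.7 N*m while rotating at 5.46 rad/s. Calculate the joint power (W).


P = M * omega
P = 149.7 * 5.46
P = 817.3620


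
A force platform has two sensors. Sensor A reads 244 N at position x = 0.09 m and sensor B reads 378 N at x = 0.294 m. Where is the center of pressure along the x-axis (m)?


COP_x = (F1*x1 + F2*x2) / (F1 + F2)
COP_x = (244*0.09 + 378*0.294) / (244 + 378)
Numerator = 133.0920
Denominator = 622
COP_x = 0.2140


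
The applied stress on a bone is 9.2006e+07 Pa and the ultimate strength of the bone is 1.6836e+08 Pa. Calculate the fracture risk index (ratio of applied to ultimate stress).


FRI = applied / ultimate
FRI = 9.2006e+07 / 1.6836e+08
FRI = 0.5465


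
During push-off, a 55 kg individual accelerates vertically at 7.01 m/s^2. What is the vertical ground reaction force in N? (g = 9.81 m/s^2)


GRF = m * (g + a)
GRF = 55 * (9.81 + 7.01)
GRF = 55 * 16.8200
GRF = 925.1000


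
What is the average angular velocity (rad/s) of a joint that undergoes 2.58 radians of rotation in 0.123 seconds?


omega = delta_theta / delta_t
omega = 2.58 / 0.123
omega = 20.9756


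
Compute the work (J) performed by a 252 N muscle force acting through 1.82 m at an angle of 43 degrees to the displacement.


W = F * d * cos(theta)
theta = 43 deg = 0.7505 rad
cos(theta) = 0.7314
W = 252 * 1.82 * 0.7314
W = 335.4281


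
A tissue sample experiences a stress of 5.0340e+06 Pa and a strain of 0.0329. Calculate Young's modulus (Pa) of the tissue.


E = stress / strain
E = 5.0340e+06 / 0.0329
E = 1.5301e+08


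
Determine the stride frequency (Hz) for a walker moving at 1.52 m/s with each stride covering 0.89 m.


f = v / stride_length
f = 1.52 / 0.89
f = 1.7079


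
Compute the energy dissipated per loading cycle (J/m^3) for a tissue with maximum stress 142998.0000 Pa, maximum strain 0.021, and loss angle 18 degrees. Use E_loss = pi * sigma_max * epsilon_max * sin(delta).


E_loss = pi * sigma_max * epsilon_max * sin(delta)
delta = 18 deg = 0.3142 rad
sin(delta) = 0.3090
E_loss = pi * 142998.0000 * 0.021 * 0.3090
E_loss = 2915.2882


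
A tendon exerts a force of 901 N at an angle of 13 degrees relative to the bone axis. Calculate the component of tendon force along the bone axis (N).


F_eff = F_tendon * cos(theta)
theta = 13 deg = 0.2269 rad
cos(theta) = 0.9744
F_eff = 901 * 0.9744
F_eff = 877.9074


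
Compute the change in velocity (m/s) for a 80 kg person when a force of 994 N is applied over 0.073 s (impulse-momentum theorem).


J = F * dt = 994 * 0.073 = 72.5620 N*s
delta_v = J / m
delta_v = 72.5620 / 80
delta_v = 0.9070


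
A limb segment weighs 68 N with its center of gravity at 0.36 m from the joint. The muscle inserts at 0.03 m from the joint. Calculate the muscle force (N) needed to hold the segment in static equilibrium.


F_muscle = W * d_load / d_muscle
F_muscle = 68 * 0.36 / 0.03
Numerator = 24.4800
F_muscle = 816.0000


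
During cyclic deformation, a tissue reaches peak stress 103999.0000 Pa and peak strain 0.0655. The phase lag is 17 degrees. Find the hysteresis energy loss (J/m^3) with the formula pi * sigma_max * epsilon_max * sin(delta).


E_loss = pi * sigma_max * epsilon_max * sin(delta)
delta = 17 deg = 0.2967 rad
sin(delta) = 0.2924
E_loss = pi * 103999.0000 * 0.0655 * 0.2924
E_loss = 6256.8490


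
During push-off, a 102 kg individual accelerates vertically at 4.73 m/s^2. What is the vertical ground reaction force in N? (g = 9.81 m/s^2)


GRF = m * (g + a)
GRF = 102 * (9.81 + 4.73)
GRF = 102 * 14.5400
GRF = 1483.0800


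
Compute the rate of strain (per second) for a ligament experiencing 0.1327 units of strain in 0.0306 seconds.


strain_rate = delta_strain / delta_t
strain_rate = 0.1327 / 0.0306
strain_rate = 4.3366


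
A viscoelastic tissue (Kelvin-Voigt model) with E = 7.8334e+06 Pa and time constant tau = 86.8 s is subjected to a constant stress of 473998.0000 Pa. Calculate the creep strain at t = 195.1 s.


epsilon(t) = (sigma/E) * (1 - exp(-t/tau))
sigma/E = 473998.0000 / 7.8334e+06 = 0.0605
exp(-t/tau) = exp(-195.1 / 86.8) = 0.1056
epsilon = 0.0605 * (1 - 0.1056)
epsilon = 0.0541


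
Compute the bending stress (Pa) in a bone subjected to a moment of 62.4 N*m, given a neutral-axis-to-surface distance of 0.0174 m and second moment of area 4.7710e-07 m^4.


sigma = M * c / I
sigma = 62.4 * 0.0174 / 4.7710e-07
M * c = 1.0858
sigma = 2.2757e+06


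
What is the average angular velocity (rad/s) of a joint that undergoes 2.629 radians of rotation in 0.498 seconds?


omega = delta_theta / delta_t
omega = 2.629 / 0.498
omega = 5.2791


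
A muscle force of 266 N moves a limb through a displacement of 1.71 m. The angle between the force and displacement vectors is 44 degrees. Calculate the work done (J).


W = F * d * cos(theta)
theta = 44 deg = 0.7679 rad
cos(theta) = 0.7193
W = 266 * 1.71 * 0.7193
W = 327.1989


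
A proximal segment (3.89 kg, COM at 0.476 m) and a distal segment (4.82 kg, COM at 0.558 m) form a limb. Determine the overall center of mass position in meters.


COM = (m1*x1 + m2*x2) / (m1 + m2)
COM = (3.89*0.476 + 4.82*0.558) / (3.89 + 4.82)
Numerator = 4.5412
Denominator = 8.7100
COM = 0.5214


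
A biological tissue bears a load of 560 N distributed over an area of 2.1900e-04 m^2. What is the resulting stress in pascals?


stress = F / A
stress = 560 / 2.1900e-04
stress = 2.5571e+06


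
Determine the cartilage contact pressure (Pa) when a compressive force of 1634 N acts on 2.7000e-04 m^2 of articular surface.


P = F / A
P = 1634 / 2.7000e-04
P = 6.0519e+06


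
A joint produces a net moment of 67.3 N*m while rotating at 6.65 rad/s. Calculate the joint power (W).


P = M * omega
P = 67.3 * 6.65
P = 447.5450


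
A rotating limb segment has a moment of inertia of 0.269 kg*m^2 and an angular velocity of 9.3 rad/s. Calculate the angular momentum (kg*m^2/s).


L = I * omega
L = 0.269 * 9.3
L = 2.5017


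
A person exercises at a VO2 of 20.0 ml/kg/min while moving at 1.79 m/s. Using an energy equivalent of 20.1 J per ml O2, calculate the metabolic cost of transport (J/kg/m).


Power per kg = VO2 * 20.1 / 60
Power per kg = 20.0 * 20.1 / 60 = 6.7000 W/kg
Cost = power_per_kg / speed
Cost = 6.7000 / 1.79
Cost = 3.7430


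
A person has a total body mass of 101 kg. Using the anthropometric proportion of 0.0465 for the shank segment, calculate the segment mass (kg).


m_segment = body_mass * fraction
m_segment = 101 * 0.0465
m_segment = 4.6965


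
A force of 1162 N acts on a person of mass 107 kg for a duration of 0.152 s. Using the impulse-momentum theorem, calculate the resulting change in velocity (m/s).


J = F * dt = 1162 * 0.152 = 176.6240 N*s
delta_v = J / m
delta_v = 176.6240 / 107
delta_v = 1.6507


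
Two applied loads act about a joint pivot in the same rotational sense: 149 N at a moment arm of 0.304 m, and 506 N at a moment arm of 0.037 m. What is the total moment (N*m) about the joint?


M = F1 * d1 + F2 * d2
M = 149 * 0.304 + 506 * 0.037
M = 45.2960 + 18.7220
M = 64.0180


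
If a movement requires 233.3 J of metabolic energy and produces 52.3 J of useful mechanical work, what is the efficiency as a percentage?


eta = (W_mech / E_meta) * 100
eta = (52.3 / 233.3) * 100
ratio = 0.2242
eta = 22.4175


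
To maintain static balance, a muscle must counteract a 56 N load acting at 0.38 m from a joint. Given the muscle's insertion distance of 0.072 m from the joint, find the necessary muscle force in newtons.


F_muscle = W * d_load / d_muscle
F_muscle = 56 * 0.38 / 0.072
Numerator = 21.2800
F_muscle = 295.5556


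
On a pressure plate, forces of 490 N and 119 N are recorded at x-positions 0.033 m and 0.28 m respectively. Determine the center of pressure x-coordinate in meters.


COP_x = (F1*x1 + F2*x2) / (F1 + F2)
COP_x = (490*0.033 + 119*0.28) / (490 + 119)
Numerator = 49.4900
Denominator = 609
COP_x = 0.0813


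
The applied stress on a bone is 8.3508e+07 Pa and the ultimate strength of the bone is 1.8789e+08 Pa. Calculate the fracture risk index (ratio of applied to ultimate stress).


FRI = applied / ultimate
FRI = 8.3508e+07 / 1.8789e+08
FRI = 0.4445


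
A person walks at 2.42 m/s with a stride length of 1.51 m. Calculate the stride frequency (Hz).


f = v / stride_length
f = 2.42 / 1.51
f = 1.6026


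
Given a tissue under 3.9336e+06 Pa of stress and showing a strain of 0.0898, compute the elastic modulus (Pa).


E = stress / strain
E = 3.9336e+06 / 0.0898
E = 4.3804e+07


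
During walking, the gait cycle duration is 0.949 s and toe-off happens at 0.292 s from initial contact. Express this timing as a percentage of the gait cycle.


pct = (event_time / cycle_time) * 100
pct = (0.292 / 0.949) * 100
ratio = 0.3077
pct = 30.7692
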